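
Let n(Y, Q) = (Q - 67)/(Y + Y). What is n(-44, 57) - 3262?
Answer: -143523/44 ≈ -3261.9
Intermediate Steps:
n(Y, Q) = (-67 + Q)/(2*Y) (n(Y, Q) = (-67 + Q)/((2*Y)) = (-67 + Q)*(1/(2*Y)) = (-67 + Q)/(2*Y))
n(-44, 57) - 3262 = (½)*(-67 + 57)/(-44) - 3262 = (½)*(-1/44)*(-10) - 3262 = 5/44 - 3262 = -143523/44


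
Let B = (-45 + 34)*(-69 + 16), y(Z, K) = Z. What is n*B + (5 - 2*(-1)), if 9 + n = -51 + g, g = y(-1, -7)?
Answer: -35556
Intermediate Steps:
g = -1
B = 583 (B = -11*(-53) = 583)
n = -61 (n = -9 + (-51 - 1) = -9 - 52 = -61)
n*B + (5 - 2*(-1)) = -61*583 + (5 - 2*(-1)) = -35563 + (5 + 2) = -35563 + 7 = -35556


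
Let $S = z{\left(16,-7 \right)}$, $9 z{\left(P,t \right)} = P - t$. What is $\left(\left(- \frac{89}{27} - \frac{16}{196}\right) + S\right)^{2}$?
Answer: $\frac{1183744}{1750329} \approx 0.6763$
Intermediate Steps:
$z{\left(P,t \right)} = - \frac{t}{9} + \frac{P}{9}$ ($z{\left(P,t \right)} = \frac{P - t}{9} = - \frac{t}{9} + \frac{P}{9}$)
$S = \frac{23}{9}$ ($S = \left(- \frac{1}{9}\right) \left(-7\right) + \frac{1}{9} \cdot 16 = \frac{7}{9} + \frac{16}{9} = \frac{23}{9} \approx 2.5556$)
$\left(\left(- \frac{89}{27} - \frac{16}{196}\right) + S\right)^{2} = \left(\left(- \frac{89}{27} - \frac{16}{196}\right) + \frac{23}{9}\right)^{2} = \left(\left(\left(-89\right) \frac{1}{27} - \frac{4}{49}\right) + \frac{23}{9}\right)^{2} = \left(\left(- \frac{89}{27} - \frac{4}{49}\right) + \frac{23}{9}\right)^{2} = \left(- \frac{4469}{1323} + \frac{23}{9}\right)^{2} = \left(- \frac{1088}{1323}\right)^{2} = \frac{1183744}{1750329}$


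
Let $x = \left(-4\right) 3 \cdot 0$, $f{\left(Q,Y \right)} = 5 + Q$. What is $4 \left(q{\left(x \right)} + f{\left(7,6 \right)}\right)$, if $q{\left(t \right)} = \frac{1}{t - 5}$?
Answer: $\frac{236}{5} \approx 47.2$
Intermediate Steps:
$x = 0$ ($x = \left(-12\right) 0 = 0$)
$q{\left(t \right)} = \frac{1}{-5 + t}$
$4 \left(q{\left(x \right)} + f{\left(7,6 \right)}\right) = 4 \left(\frac{1}{-5 + 0} + \left(5 + 7\right)\right) = 4 \left(\frac{1}{-5} + 12\right) = 4 \left(- \frac{1}{5} + 12\right) = 4 \cdot \frac{59}{5} = \frac{236}{5}$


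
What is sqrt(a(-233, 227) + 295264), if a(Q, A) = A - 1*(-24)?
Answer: 3*sqrt(32835) ≈ 543.61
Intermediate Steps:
a(Q, A) = 24 + A (a(Q, A) = A + 24 = 24 + A)
sqrt(a(-233, 227) + 295264) = sqrt((24 + 227) + 295264) = sqrt(251 + 295264) = sqrt(295515) = 3*sqrt(32835)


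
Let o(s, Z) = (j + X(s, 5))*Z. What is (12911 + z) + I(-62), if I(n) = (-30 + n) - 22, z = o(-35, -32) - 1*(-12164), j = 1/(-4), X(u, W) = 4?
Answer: 24841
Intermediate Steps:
j = -¼ ≈ -0.25000
o(s, Z) = 15*Z/4 (o(s, Z) = (-¼ + 4)*Z = 15*Z/4)
z = 12044 (z = (15/4)*(-32) - 1*(-12164) = -120 + 12164 = 12044)
I(n) = -52 + n
(12911 + z) + I(-62) = (12911 + 12044) + (-52 - 62) = 24955 - 114 = 24841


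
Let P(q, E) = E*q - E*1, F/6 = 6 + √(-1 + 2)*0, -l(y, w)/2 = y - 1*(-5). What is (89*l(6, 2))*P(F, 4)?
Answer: -274120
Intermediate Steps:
l(y, w) = -10 - 2*y (l(y, w) = -2*(y - 1*(-5)) = -2*(y + 5) = -2*(5 + y) = -10 - 2*y)
F = 36 (F = 6*(6 + √(-1 + 2)*0) = 6*(6 + √1*0) = 6*(6 + 1*0) = 6*(6 + 0) = 6*6 = 36)
P(q, E) = -E + E*q (P(q, E) = E*q - E = -E + E*q)
(89*l(6, 2))*P(F, 4) = (89*(-10 - 2*6))*(4*(-1 + 36)) = (89*(-10 - 12))*(4*35) = (89*(-22))*140 = -1958*140 = -274120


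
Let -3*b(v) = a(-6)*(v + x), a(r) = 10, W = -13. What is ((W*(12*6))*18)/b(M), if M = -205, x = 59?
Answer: -12636/365 ≈ -34.619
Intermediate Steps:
b(v) = -590/3 - 10*v/3 (b(v) = -10*(v + 59)/3 = -10*(59 + v)/3 = -(590 + 10*v)/3 = -590/3 - 10*v/3)
((W*(12*6))*18)/b(M) = (-156*6*18)/(-590/3 - 10/3*(-205)) = (-13*72*18)/(-590/3 + 2050/3) = (-936*18)/(1460/3) = -16848*3/1460 = -12636/365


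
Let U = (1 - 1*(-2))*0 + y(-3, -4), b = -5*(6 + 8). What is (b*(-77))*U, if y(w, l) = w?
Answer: -16170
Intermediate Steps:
b = -70 (b = -5*14 = -70)
U = -3 (U = (1 - 1*(-2))*0 - 3 = (1 + 2)*0 - 3 = 3*0 - 3 = 0 - 3 = -3)
(b*(-77))*U = -70*(-77)*(-3) = 5390*(-3) = -16170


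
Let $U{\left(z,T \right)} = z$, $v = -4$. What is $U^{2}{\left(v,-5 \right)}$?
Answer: $16$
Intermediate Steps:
$U^{2}{\left(v,-5 \right)} = \left(-4\right)^{2} = 16$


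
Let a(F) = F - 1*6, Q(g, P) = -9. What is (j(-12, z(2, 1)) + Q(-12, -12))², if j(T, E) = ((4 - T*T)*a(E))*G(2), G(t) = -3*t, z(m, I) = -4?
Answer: 70711281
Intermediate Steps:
a(F) = -6 + F (a(F) = F - 6 = -6 + F)
j(T, E) = -6*(-6 + E)*(4 - T²) (j(T, E) = ((4 - T*T)*(-6 + E))*(-3*2) = ((4 - T²)*(-6 + E))*(-6) = ((-6 + E)*(4 - T²))*(-6) = -6*(-6 + E)*(4 - T²))
(j(-12, z(2, 1)) + Q(-12, -12))² = (6*(-6 - 4)*(-4 + (-12)²) - 9)² = (6*(-10)*(-4 + 144) - 9)² = (6*(-10)*140 - 9)² = (-8400 - 9)² = (-8409)² = 70711281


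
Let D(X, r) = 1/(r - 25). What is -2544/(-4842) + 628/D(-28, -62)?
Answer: -44090828/807 ≈ -54636.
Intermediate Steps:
D(X, r) = 1/(-25 + r)
-2544/(-4842) + 628/D(-28, -62) = -2544/(-4842) + 628/(1/(-25 - 62)) = -2544*(-1/4842) + 628/(1/(-87)) = 424/807 + 628/(-1/87) = 424/807 + 628*(-87) = 424/807 - 54636 = -44090828/807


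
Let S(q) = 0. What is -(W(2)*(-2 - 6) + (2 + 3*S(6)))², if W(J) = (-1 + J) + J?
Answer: -484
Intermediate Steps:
W(J) = -1 + 2*J
-(W(2)*(-2 - 6) + (2 + 3*S(6)))² = -((-1 + 2*2)*(-2 - 6) + (2 + 3*0))² = -((-1 + 4)*(-8) + (2 + 0))² = -(3*(-8) + 2)² = -(-24 + 2)² = -1*(-22)² = -1*484 = -484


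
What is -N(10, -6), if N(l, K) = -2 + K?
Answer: 8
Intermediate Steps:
-N(10, -6) = -(-2 - 6) = -1*(-8) = 8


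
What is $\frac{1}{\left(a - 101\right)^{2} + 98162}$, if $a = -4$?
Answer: $\frac{1}{109187} \approx 9.1586 \cdot 10^{-6}$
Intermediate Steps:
$\frac{1}{\left(a - 101\right)^{2} + 98162} = \frac{1}{\left(-4 - 101\right)^{2} + 98162} = \frac{1}{\left(-105\right)^{2} + 98162} = \frac{1}{11025 + 98162} = \frac{1}{109187}$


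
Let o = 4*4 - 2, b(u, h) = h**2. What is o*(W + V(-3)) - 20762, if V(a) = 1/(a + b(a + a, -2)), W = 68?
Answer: -19796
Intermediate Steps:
o = 14 (o = 16 - 2 = 14)
V(a) = 1/(4 + a) (V(a) = 1/(a + (-2)**2) = 1/(a + 4) = 1/(4 + a))
o*(W + V(-3)) - 20762 = 14*(68 + 1/(4 - 3)) - 20762 = 14*(68 + 1/1) - 20762 = 14*(68 + 1) - 20762 = 14*69 - 20762 = 966 - 20762 = -19796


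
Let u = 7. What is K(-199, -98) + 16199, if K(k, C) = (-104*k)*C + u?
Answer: -2012002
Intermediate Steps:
K(k, C) = 7 - 104*C*k (K(k, C) = (-104*k)*C + 7 = -104*C*k + 7 = 7 - 104*C*k)
K(-199, -98) + 16199 = (7 - 104*(-98)*(-199)) + 16199 = (7 - 2028208) + 16199 = -2028201 + 16199 = -2012002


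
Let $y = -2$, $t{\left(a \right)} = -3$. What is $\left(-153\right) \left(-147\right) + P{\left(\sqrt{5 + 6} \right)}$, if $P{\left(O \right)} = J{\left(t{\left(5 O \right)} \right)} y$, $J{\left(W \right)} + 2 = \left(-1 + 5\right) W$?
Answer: $22519$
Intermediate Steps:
$J{\left(W \right)} = -2 + 4 W$ ($J{\left(W \right)} = -2 + \left(-1 + 5\right) W = -2 + 4 W$)
$P{\left(O \right)} = 28$ ($P{\left(O \right)} = \left(-2 + 4 \left(-3\right)\right) \left(-2\right) = \left(-2 - 12\right) \left(-2\right) = \left(-14\right) \left(-2\right) = 28$)
$\left(-153\right) \left(-147\right) + P{\left(\sqrt{5 + 6} \right)} = \left(-153\right) \left(-147\right) + 28 = 22491 + 28 = 22519$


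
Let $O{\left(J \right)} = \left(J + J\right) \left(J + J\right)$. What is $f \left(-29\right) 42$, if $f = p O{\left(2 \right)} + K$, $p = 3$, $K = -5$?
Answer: $-52374$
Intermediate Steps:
$O{\left(J \right)} = 4 J^{2}$ ($O{\left(J \right)} = 2 J 2 J = 4 J^{2}$)
$f = 43$ ($f = 3 \cdot 4 \cdot 2^{2} - 5 = 3 \cdot 4 \cdot 4 - 5 = 3 \cdot 16 - 5 = 48 - 5 = 43$)
$f \left(-29\right) 42 = 43 \left(-29\right) 42 = \left(-1247\right) 42 = -52374$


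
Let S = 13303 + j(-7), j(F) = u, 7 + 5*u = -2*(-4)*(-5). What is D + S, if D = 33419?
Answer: 233563/5 ≈ 46713.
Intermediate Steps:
u = -47/5 (u = -7/5 + (-2*(-4)*(-5))/5 = -7/5 + (8*(-5))/5 = -7/5 + (1/5)*(-40) = -7/5 - 8 = -47/5 ≈ -9.4000)
j(F) = -47/5
S = 66468/5 (S = 13303 - 47/5 = 66468/5 ≈ 13294.)
D + S = 33419 + 66468/5 = 233563/5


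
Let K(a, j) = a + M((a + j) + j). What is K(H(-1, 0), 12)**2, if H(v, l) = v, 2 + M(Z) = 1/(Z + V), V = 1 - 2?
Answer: 4225/484 ≈ 8.7293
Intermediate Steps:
V = -1
M(Z) = -2 + 1/(-1 + Z) (M(Z) = -2 + 1/(Z - 1) = -2 + 1/(-1 + Z))
K(a, j) = a + (3 - 4*j - 2*a)/(-1 + a + 2*j) (K(a, j) = a + (3 - 2*((a + j) + j))/(-1 + ((a + j) + j)) = a + (3 - 2*(a + 2*j))/(-1 + (a + 2*j)) = a + (3 + (-4*j - 2*a))/(-1 + a + 2*j) = a + (3 - 4*j - 2*a)/(-1 + a + 2*j))
K(H(-1, 0), 12)**2 = ((3 - 4*12 - 2*(-1) - (-1 - 1 + 2*12))/(-1 - 1 + 2*12))**2 = ((3 - 48 + 2 - (-1 - 1 + 24))/(-1 - 1 + 24))**2 = ((3 - 48 + 2 - 1*22)/22)**2 = ((3 - 48 + 2 - 22)/22)**2 = ((1/22)*(-65))**2 = (-65/22)**2 = 4225/484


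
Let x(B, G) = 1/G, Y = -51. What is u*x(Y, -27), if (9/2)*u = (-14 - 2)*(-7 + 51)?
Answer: 1408/243 ≈ 5.7942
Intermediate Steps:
u = -1408/9 (u = 2*((-14 - 2)*(-7 + 51))/9 = 2*(-16*44)/9 = (2/9)*(-704) = -1408/9 ≈ -156.44)
u*x(Y, -27) = -1408/9/(-27) = -1408/9*(-1/27) = 1408/243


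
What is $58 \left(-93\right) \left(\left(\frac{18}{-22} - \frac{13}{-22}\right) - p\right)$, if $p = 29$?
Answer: $\frac{1734171}{11} \approx 1.5765 \cdot 10^{5}$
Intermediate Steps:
$58 \left(-93\right) \left(\left(\frac{18}{-22} - \frac{13}{-22}\right) - p\right) = 58 \left(-93\right) \left(\left(\frac{18}{-22} - \frac{13}{-22}\right) - 29\right) = - 5394 \left(\left(18 \left(- \frac{1}{22}\right) - - \frac{13}{22}\right) - 29\right) = - 5394 \left(\left(- \frac{9}{11} + \frac{13}{22}\right) - 29\right) = - 5394 \left(- \frac{5}{22} - 29\right) = \left(-5394\right) \left(- \frac{643}{22}\right) = \frac{1734171}{11}$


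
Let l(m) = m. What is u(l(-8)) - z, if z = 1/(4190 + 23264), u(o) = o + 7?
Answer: -27455/27454 ≈ -1.0000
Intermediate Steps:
u(o) = 7 + o
z = 1/27454 ≈ 3.6425e-5
u(l(-8)) - z = (7 - 8) - 1*1/27454 = -1 - 1/27454 = -27455/27454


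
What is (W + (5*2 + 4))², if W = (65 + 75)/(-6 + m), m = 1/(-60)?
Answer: 11195716/130321 ≈ 85.909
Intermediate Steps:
m = -1/60 ≈ -0.016667
W = -8400/361 (W = (65 + 75)/(-6 - 1/60) = 140/(-361/60) = 140*(-60/361) = -8400/361 ≈ -23.269)
(W + (5*2 + 4))² = (-8400/361 + (5*2 + 4))² = (-8400/361 + (10 + 4))² = (-8400/361 + 14)² = (-3346/361)² = 11195716/130321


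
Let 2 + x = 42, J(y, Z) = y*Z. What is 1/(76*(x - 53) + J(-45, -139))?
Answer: 1/5267 ≈ 0.00018986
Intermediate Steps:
J(y, Z) = Z*y
x = 40 (x = -2 + 42 = 40)
1/(76*(x - 53) + J(-45, -139)) = 1/(76*(40 - 53) - 139*(-45)) = 1/(76*(-13) + 6255) = 1/(-988 + 6255) = 1/5267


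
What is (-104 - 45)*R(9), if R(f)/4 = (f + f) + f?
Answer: -16092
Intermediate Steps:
R(f) = 12*f (R(f) = 4*((f + f) + f) = 4*(2*f + f) = 4*(3*f) = 12*f)
(-104 - 45)*R(9) = (-104 - 45)*(12*9) = -149*108 = -16092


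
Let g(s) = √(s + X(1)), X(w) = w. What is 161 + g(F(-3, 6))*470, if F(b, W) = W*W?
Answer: 161 + 470*√37 ≈ 3019.9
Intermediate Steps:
F(b, W) = W²
g(s) = √(1 + s) (g(s) = √(s + 1) = √(1 + s))
161 + g(F(-3, 6))*470 = 161 + √(1 + 6²)*470 = 161 + √(1 + 36)*470 = 161 + √37*470 = 161 + 470*√37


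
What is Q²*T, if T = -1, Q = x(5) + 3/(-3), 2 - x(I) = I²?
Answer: -576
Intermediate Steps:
x(I) = 2 - I²
Q = -24 (Q = (2 - 1*5²) + 3/(-3) = (2 - 1*25) + 3*(-⅓) = (2 - 25) - 1 = -23 - 1 = -24)
Q²*T = (-24)²*(-1) = 576*(-1) = -576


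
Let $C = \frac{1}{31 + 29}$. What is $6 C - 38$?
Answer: $- \frac{379}{10} \approx -37.9$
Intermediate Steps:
$C = \frac{1}{60} \approx 0.016667$
$6 C - 38 = 6 \cdot \frac{1}{60} - 38 = \frac{1}{10} - 38 = - \frac{379}{10}$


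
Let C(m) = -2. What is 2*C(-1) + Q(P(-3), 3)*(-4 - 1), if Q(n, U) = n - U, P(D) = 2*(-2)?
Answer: 31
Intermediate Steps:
P(D) = -4
2*C(-1) + Q(P(-3), 3)*(-4 - 1) = 2*(-2) + (-4 - 1*3)*(-4 - 1) = -4 + (-4 - 3)*(-5) = -4 - 7*(-5) = -4 + 35 = 31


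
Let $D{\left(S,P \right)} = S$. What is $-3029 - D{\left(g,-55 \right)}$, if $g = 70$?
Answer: $-3099$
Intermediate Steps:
$-3029 - D{\left(g,-55 \right)} = -3029 - 70 = -3099$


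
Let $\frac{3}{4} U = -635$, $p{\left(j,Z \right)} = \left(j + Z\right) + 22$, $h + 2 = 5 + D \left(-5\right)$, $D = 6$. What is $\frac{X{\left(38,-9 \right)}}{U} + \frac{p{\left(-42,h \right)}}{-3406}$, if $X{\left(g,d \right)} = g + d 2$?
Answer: $- \frac{4249}{432562} \approx -0.0098229$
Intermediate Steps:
$X{\left(g,d \right)} = g + 2 d$
$h = -27$ ($h = -2 + \left(5 + 6 \left(-5\right)\right) = -2 + \left(5 - 30\right) = -2 - 25 = -27$)
$p{\left(j,Z \right)} = 22 + Z + j$ ($p{\left(j,Z \right)} = \left(Z + j\right) + 22 = 22 + Z + j$)
$U = - \frac{2540}{3}$ ($U = \frac{4}{3} \left(-635\right) = - \frac{2540}{3} \approx -846.67$)
$\frac{X{\left(38,-9 \right)}}{U} + \frac{p{\left(-42,h \right)}}{-3406} = \frac{38 + 2 \left(-9\right)}{- \frac{2540}{3}} + \frac{22 - 27 - 42}{-3406} = \left(38 - 18\right) \left(- \frac{3}{2540}\right) - - \frac{47}{3406} = 20 \left(- \frac{3}{2540}\right) + \frac{47}{3406} = - \frac{3}{127} + \frac{47}{3406} = - \frac{4249}{432562}$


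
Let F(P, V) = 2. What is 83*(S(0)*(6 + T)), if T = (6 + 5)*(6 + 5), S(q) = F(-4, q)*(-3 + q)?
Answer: -63246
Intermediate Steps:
S(q) = -6 + 2*q (S(q) = 2*(-3 + q) = -6 + 2*q)
T = 121 (T = 11*11 = 121)
83*(S(0)*(6 + T)) = 83*((-6 + 2*0)*(6 + 121)) = 83*((-6 + 0)*127) = 83*(-6*127) = 83*(-762) = -63246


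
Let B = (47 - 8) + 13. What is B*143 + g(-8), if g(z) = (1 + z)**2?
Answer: 7485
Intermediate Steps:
B = 52 (B = 39 + 13 = 52)
B*143 + g(-8) = 52*143 + (1 - 8)**2 = 7436 + (-7)**2 = 7436 + 49 = 7485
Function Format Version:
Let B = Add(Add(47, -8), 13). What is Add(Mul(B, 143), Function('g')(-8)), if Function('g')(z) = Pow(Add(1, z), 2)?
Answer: 7485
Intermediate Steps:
B = 52 (B = Add(39, 13) = 52)
Add(Mul(B, 143), Function('g')(-8)) = Add(Mul(52, 143), Pow(Add(1, -8), 2)) = Add(7436, Pow(-7, 2)) = Add(7436, 49) = 7485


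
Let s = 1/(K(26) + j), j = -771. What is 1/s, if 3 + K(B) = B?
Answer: -748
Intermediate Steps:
K(B) = -3 + B
s = -1/748 (s = 1/((-3 + 26) - 771) = 1/(23 - 771) = 1/(-748) = -1/748 ≈ -0.0013369)
1/s = 1/(-1/748) = -748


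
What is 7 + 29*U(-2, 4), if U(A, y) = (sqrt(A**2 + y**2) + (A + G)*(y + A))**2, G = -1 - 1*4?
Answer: 6271 - 1624*sqrt(5) ≈ 2639.6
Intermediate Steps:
G = -5 (G = -1 - 4 = -5)
U(A, y) = (sqrt(A**2 + y**2) + (-5 + A)*(A + y))**2 (U(A, y) = (sqrt(A**2 + y**2) + (A - 5)*(y + A))**2 = (sqrt(A**2 + y**2) + (-5 + A)*(A + y))**2)
7 + 29*U(-2, 4) = 7 + 29*((-2)**2 + sqrt((-2)**2 + 4**2) - 5*(-2) - 5*4 - 2*4)**2 = 7 + 29*(4 + sqrt(4 + 16) + 10 - 20 - 8)**2 = 7 + 29*(4 + sqrt(20) + 10 - 20 - 8)**2 = 7 + 29*(4 + 2*sqrt(5) + 10 - 20 - 8)**2 = 7 + 29*(-14 + 2*sqrt(5))**2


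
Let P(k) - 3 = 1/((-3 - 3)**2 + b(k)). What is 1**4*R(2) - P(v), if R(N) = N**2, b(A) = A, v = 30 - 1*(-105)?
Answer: 170/171 ≈ 0.99415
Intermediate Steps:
v = 135 (v = 30 + 105 = 135)
P(k) = 3 + 1/(36 + k) (P(k) = 3 + 1/((-3 - 3)**2 + k) = 3 + 1/((-6)**2 + k) = 3 + 1/(36 + k))
1**4*R(2) - P(v) = 1**4*2**2 - (109 + 3*135)/(36 + 135) = 1*4 - (109 + 405)/171 = 4 - 514/171 = 170/171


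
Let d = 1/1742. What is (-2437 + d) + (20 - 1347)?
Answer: -6556887/1742 ≈ -3764.0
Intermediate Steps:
d = 1/1742 ≈ 0.00057405
(-2437 + d) + (20 - 1347) = (-2437 + 1/1742) + (20 - 1347) = -4245253/1742 - 1327 = -6556887/1742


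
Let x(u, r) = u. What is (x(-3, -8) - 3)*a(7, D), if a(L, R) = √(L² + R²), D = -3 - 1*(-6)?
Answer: -6*√58 ≈ -45.695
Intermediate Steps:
D = 3 (D = -3 + 6 = 3)
(x(-3, -8) - 3)*a(7, D) = (-3 - 3)*√(7² + 3²) = -6*√(49 + 9) = -6*√58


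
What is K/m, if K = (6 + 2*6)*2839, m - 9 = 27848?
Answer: 51102/27857 ≈ 1.8344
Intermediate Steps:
m = 27857 (m = 9 + 27848 = 27857)
K = 51102 (K = (6 + 12)*2839 = 18*2839 = 51102)
K/m = 51102/27857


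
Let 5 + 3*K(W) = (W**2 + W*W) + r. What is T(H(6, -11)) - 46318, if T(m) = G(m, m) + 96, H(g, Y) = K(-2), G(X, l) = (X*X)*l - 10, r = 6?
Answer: -46205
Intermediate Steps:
K(W) = 1/3 + 2*W**2/3 (K(W) = -5/3 + ((W**2 + W*W) + 6)/3 = -5/3 + ((W**2 + W**2) + 6)/3 = -5/3 + (2*W**2 + 6)/3 = -5/3 + (6 + 2*W**2)/3 = -5/3 + (2 + 2*W**2/3) = 1/3 + 2*W**2/3)
G(X, l) = -10 + l*X**2 (G(X, l) = X**2*l - 10 = l*X**2 - 10 = -10 + l*X**2)
H(g, Y) = 3 (H(g, Y) = 1/3 + (2/3)*(-2)**2 = 1/3 + (2/3)*4 = 1/3 + 8/3 = 3)
T(m) = 86 + m**3 (T(m) = (-10 + m*m**2) + 96 = (-10 + m**3) + 96 = 86 + m**3)
T(H(6, -11)) - 46318 = (86 + 3**3) - 46318 = (86 + 27) - 46318 = 113 - 46318 = -46205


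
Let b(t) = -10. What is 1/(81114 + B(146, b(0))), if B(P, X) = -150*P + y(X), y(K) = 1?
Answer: 1/59215 ≈ 1.6888e-5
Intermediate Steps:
B(P, X) = 1 - 150*P (B(P, X) = -150*P + 1 = 1 - 150*P)
1/(81114 + B(146, b(0))) = 1/(81114 + (1 - 150*146)) = 1/(81114 + (1 - 21900)) = 1/(81114 - 21899) = 1/59215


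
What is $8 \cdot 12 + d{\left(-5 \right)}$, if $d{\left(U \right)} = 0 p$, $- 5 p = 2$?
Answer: $96$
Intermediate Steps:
$p = - \frac{2}{5}$ ($p = \left(- \frac{1}{5}\right) 2 = - \frac{2}{5} \approx -0.4$)
$d{\left(U \right)} = 0$ ($d{\left(U \right)} = 0 \left(- \frac{2}{5}\right) = 0$)
$8 \cdot 12 + d{\left(-5 \right)} = 8 \cdot 12 + 0 = 96 + 0 = 96$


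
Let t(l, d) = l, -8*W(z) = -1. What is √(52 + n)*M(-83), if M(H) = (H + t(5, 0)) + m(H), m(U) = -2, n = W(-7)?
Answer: -20*√834 ≈ -577.58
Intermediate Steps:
W(z) = ⅛ (W(z) = -⅛*(-1) = ⅛)
n = ⅛ ≈ 0.12500
M(H) = 3 + H (M(H) = (H + 5) - 2 = (5 + H) - 2 = 3 + H)
√(52 + n)*M(-83) = √(52 + ⅛)*(3 - 83) = √(417/8)*(-80) = (√834/4)*(-80) = -20*√834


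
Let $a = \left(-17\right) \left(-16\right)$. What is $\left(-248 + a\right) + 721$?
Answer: $745$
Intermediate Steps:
$a = 272$
$\left(-248 + a\right) + 721 = \left(-248 + 272\right) + 721 = 24 + 721 = 745$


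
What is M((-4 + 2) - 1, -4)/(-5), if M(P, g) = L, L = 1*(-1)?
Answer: 1/5 ≈ 0.20000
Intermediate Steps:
L = -1
M(P, g) = -1
M((-4 + 2) - 1, -4)/(-5) = -1/(-5) = -1/5*(-1) = 1/5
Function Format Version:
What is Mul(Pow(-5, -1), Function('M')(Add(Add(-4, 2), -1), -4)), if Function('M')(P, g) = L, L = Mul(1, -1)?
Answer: Rational(1, 5) ≈ 0.20000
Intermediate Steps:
L = -1
Function('M')(P, g) = -1
Mul(Pow(-5, -1), Function('M')(Add(Add(-4, 2), -1), -4)) = Mul(Pow(-5, -1), -1) = Mul(Rational(-1, 5), -1) = Rational(1, 5)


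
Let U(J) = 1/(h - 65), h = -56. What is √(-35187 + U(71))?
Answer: 2*I*√1064407/11 ≈ 187.58*I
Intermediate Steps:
U(J) = -1/121 (U(J) = 1/(-56 - 65) = 1/(-121) = -1/121)
√(-35187 + U(71)) = √(-35187 - 1/121) = √(-4257628/121) = 2*I*√1064407/11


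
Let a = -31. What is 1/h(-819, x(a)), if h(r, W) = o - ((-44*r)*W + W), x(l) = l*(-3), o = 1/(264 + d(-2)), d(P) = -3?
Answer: -261/874726100 ≈ -2.9838e-7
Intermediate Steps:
o = 1/261 (o = 1/(264 - 3) = 1/261 ≈ 0.0038314)
x(l) = -3*l
h(r, W) = 1/261 - W + 44*W*r (h(r, W) = 1/261 - ((-44*r)*W + W) = 1/261 - (-44*W*r + W) = 1/261 - (W - 44*W*r) = 1/261 + (-W + 44*W*r) = 1/261 - W + 44*W*r)
1/h(-819, x(a)) = 1/(1/261 - (-3)*(-31) + 44*(-3*(-31))*(-819)) = 1/(1/261 - 1*93 + 44*93*(-819)) = 1/(1/261 - 93 - 3351348) = 1/(-874726100/261) = -261/874726100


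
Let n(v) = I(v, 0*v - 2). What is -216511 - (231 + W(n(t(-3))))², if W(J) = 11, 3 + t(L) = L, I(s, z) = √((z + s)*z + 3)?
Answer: -275075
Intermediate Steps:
I(s, z) = √(3 + z*(s + z)) (I(s, z) = √((s + z)*z + 3) = √(z*(s + z) + 3) = √(3 + z*(s + z)))
t(L) = -3 + L
n(v) = √(7 - 2*v) (n(v) = √(3 + (0*v - 2)² + v*(0*v - 2)) = √(3 + (0 - 2)² + v*(0 - 2)) = √(3 + (-2)² + v*(-2)) = √(3 + 4 - 2*v) = √(7 - 2*v))
-216511 - (231 + W(n(t(-3))))² = -216511 - (231 + 11)² = -216511 - 1*242² = -216511 - 1*58564 = -216511 - 58564 = -275075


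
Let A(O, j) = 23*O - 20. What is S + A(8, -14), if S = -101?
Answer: 63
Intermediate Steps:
A(O, j) = -20 + 23*O
S + A(8, -14) = -101 + (-20 + 23*8) = -101 + (-20 + 184) = -101 + 164 = 63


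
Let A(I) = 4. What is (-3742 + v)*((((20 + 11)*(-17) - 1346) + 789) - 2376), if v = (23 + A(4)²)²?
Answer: 7684660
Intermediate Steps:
v = 1521 (v = (23 + 4²)² = (23 + 16)² = 39² = 1521)
(-3742 + v)*((((20 + 11)*(-17) - 1346) + 789) - 2376) = (-3742 + 1521)*((((20 + 11)*(-17) - 1346) + 789) - 2376) = -2221*(((31*(-17) - 1346) + 789) - 2376) = -2221*(((-527 - 1346) + 789) - 2376) = -2221*((-1873 + 789) - 2376) = -2221*(-1084 - 2376) = -2221*(-3460) = 7684660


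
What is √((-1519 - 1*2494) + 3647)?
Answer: I*√366 ≈ 19.131*I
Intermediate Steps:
√((-1519 - 1*2494) + 3647) = √((-1519 - 2494) + 3647) = √(-4013 + 3647) = √(-366) = I*√366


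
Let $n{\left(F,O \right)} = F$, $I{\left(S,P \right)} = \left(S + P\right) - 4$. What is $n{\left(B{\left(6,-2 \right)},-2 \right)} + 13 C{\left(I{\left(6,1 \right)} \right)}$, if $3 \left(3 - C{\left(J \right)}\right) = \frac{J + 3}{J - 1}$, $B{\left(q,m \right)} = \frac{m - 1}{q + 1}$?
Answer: $\frac{179}{7} \approx 25.571$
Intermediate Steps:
$B{\left(q,m \right)} = \frac{-1 + m}{1 + q}$
$I{\left(S,P \right)} = -4 + P + S$ ($I{\left(S,P \right)} = \left(P + S\right) - 4 = -4 + P + S$)
$C{\left(J \right)} = 3 - \frac{3 + J}{3 \left(-1 + J\right)}$ ($C{\left(J \right)} = 3 - \frac{\left(J + 3\right) \frac{1}{J - 1}}{3} = 3 - \frac{\left(3 + J\right) \frac{1}{-1 + J}}{3} = 3 - \frac{\frac{1}{-1 + J} \left(3 + J\right)}{3} = 3 - \frac{3 + J}{3 \left(-1 + J\right)}$)
$n{\left(B{\left(6,-2 \right)},-2 \right)} + 13 C{\left(I{\left(6,1 \right)} \right)} = \frac{-1 - 2}{1 + 6} + 13 \frac{4 \left(-3 + 2 \left(-4 + 1 + 6\right)\right)}{3 \left(-1 + \left(-4 + 1 + 6\right)\right)} = \frac{1}{7} \left(-3\right) + 13 \frac{4 \left(-3 + 2 \cdot 3\right)}{3 \left(-1 + 3\right)} = \frac{1}{7} \left(-3\right) + 13 \frac{4 \left(-3 + 6\right)}{3 \cdot 2} = - \frac{3}{7} + 13 \cdot \frac{4}{3} \cdot \frac{1}{2} \cdot 3 = - \frac{3}{7} + 13 \cdot 2 = - \frac{3}{7} + 26 = \frac{179}{7}$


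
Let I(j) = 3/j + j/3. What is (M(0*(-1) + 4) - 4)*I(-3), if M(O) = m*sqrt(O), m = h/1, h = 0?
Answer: 8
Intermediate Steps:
m = 0 (m = 0/1 = 0*1 = 0)
I(j) = 3/j + j/3 (I(j) = 3/j + j*(1/3) = 3/j + j/3)
M(O) = 0 (M(O) = 0*sqrt(O) = 0)
(M(0*(-1) + 4) - 4)*I(-3) = (0 - 4)*(3/(-3) + (1/3)*(-3)) = -4*(3*(-1/3) - 1) = -4*(-1 - 1) = -4*(-2) = 8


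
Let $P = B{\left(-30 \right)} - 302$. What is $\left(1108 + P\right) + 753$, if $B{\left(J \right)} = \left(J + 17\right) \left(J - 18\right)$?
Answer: $2183$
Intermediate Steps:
$B{\left(J \right)} = \left(-18 + J\right) \left(17 + J\right)$ ($B{\left(J \right)} = \left(17 + J\right) \left(-18 + J\right) = \left(-18 + J\right) \left(17 + J\right)$)
$P = 322$ ($P = \left(-306 + \left(-30\right)^{2} - -30\right) - 302 = \left(-306 + 900 + 30\right) - 302 = 624 - 302 = 322$)
$\left(1108 + P\right) + 753 = \left(1108 + 322\right) + 753 = 1430 + 753 = 2183$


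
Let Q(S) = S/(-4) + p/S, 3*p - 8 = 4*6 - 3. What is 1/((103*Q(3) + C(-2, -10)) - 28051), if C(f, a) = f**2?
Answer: -36/1000525 ≈ -3.5981e-5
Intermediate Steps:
p = 29/3 (p = 8/3 + (4*6 - 3)/3 = 8/3 + (24 - 3)/3 = 8/3 + (1/3)*21 = 8/3 + 7 = 29/3 ≈ 9.6667)
Q(S) = -S/4 + 29/(3*S) (Q(S) = S/(-4) + 29/(3*S) = S*(-1/4) + 29/(3*S) = -S/4 + 29/(3*S))
1/((103*Q(3) + C(-2, -10)) - 28051) = 1/((103*(-1/4*3 + (29/3)/3) + (-2)**2) - 28051) = 1/((103*(-3/4 + (29/3)*(1/3)) + 4) - 28051) = 1/((103*(-3/4 + 29/9) + 4) - 28051) = 1/((103*(89/36) + 4) - 28051) = 1/((9167/36 + 4) - 28051) = 1/(9311/36 - 28051) = 1/(-1000525/36) = -36/1000525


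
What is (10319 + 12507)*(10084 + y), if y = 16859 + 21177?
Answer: 1098387120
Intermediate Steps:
y = 38036
(10319 + 12507)*(10084 + y) = (10319 + 12507)*(10084 + 38036) = 22826*48120 = 1098387120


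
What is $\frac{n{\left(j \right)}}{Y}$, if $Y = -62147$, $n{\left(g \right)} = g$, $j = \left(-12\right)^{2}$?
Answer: $- \frac{144}{62147} \approx -0.0023171$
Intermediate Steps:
$j = 144$
$\frac{n{\left(j \right)}}{Y} = \frac{144}{-62147} = 144 \left(- \frac{1}{62147}\right) = - \frac{144}{62147}$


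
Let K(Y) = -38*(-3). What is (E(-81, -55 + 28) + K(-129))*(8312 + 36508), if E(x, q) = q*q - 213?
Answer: 28236600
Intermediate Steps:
K(Y) = 114
E(x, q) = -213 + q² (E(x, q) = q² - 213 = -213 + q²)
(E(-81, -55 + 28) + K(-129))*(8312 + 36508) = ((-213 + (-55 + 28)²) + 114)*(8312 + 36508) = ((-213 + (-27)²) + 114)*44820 = ((-213 + 729) + 114)*44820 = (516 + 114)*44820 = 630*44820 = 28236600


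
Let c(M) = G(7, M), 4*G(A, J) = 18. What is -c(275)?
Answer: -9/2 ≈ -4.5000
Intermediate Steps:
G(A, J) = 9/2 (G(A, J) = (¼)*18 = 9/2)
c(M) = 9/2
-c(275) = -1*9/2 = -9/2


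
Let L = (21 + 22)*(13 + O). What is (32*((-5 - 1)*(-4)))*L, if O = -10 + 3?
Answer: 198144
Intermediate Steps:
O = -7
L = 258 (L = (21 + 22)*(13 - 7) = 43*6 = 258)
(32*((-5 - 1)*(-4)))*L = (32*((-5 - 1)*(-4)))*258 = (32*(-6*(-4)))*258 = (32*24)*258 = 768*258 = 198144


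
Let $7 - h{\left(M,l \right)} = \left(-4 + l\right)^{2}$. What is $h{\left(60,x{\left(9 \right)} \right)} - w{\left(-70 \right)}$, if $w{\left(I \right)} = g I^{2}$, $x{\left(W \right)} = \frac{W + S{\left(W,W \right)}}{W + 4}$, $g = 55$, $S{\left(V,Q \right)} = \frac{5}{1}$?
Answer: $- \frac{45545761}{169} \approx -2.695 \cdot 10^{5}$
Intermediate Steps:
$S{\left(V,Q \right)} = 5$ ($S{\left(V,Q \right)} = 5 \cdot 1 = 5$)
$x{\left(W \right)} = \frac{5 + W}{4 + W}$ ($x{\left(W \right)} = \frac{W + 5}{W + 4} = \frac{5 + W}{4 + W}$)
$w{\left(I \right)} = 55 I^{2}$
$h{\left(M,l \right)} = 7 - \left(-4 + l\right)^{2}$
$h{\left(60,x{\left(9 \right)} \right)} - w{\left(-70 \right)} = \left(7 - \left(-4 + \frac{5 + 9}{4 + 9}\right)^{2}\right) - 55 \left(-70\right)^{2} = \left(7 - \left(-4 + \frac{1}{13} \cdot 14\right)^{2}\right) - 55 \cdot 4900 = \left(7 - \left(-4 + \frac{1}{13} \cdot 14\right)^{2}\right) - 269500 = \left(7 - \left(-4 + \frac{14}{13}\right)^{2}\right) - 269500 = \left(7 - \left(- \frac{38}{13}\right)^{2}\right) - 269500 = \left(7 - \frac{1444}{169}\right) - 269500 = - \frac{261}{169} - 269500 = - \frac{45545761}{169}$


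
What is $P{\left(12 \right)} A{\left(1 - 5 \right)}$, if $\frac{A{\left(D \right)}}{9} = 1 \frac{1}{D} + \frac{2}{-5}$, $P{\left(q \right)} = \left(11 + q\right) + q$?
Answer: $- \frac{819}{4} \approx -204.75$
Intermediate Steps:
$P{\left(q \right)} = 11 + 2 q$
$A{\left(D \right)} = - \frac{18}{5} + \frac{9}{D}$ ($A{\left(D \right)} = 9 \left(1 \frac{1}{D} + \frac{2}{-5}\right) = 9 \left(\frac{1}{D} + 2 \left(- \frac{1}{5}\right)\right) = 9 \left(\frac{1}{D} - \frac{2}{5}\right) = 9 \left(- \frac{2}{5} + \frac{1}{D}\right) = - \frac{18}{5} + \frac{9}{D}$)
$P{\left(12 \right)} A{\left(1 - 5 \right)} = \left(11 + 2 \cdot 12\right) \left(- \frac{18}{5} + \frac{9}{1 - 5}\right) = \left(11 + 24\right) \left(- \frac{18}{5} + \frac{9}{-4}\right) = 35 \left(- \frac{18}{5} + 9 \left(- \frac{1}{4}\right)\right) = 35 \left(- \frac{18}{5} - \frac{9}{4}\right) = 35 \left(- \frac{117}{20}\right) = - \frac{819}{4}$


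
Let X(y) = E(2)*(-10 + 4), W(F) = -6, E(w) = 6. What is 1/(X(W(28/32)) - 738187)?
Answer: -1/738223 ≈ -1.3546e-6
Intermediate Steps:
X(y) = -36 (X(y) = 6*(-10 + 4) = 6*(-6) = -36)
1/(X(W(28/32)) - 738187) = 1/(-36 - 738187) = 1/(-738223) = -1/738223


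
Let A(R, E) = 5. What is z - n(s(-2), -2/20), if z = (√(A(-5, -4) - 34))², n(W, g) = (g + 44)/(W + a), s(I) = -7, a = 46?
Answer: -11749/390 ≈ -30.126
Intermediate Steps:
n(W, g) = (44 + g)/(46 + W) (n(W, g) = (g + 44)/(W + 46) = (44 + g)/(46 + W))
z = -29 (z = (√(5 - 34))² = (√(-29))² = (I*√29)² = -29)
z - n(s(-2), -2/20) = -29 - (44 - 2/20)/(46 - 7) = -29 - (44 - 2*1/20)/39 = -29 - (44 - ⅒)/39 = -29 - 439/(39*10) = -29 - 1*439/390 = -29 - 439/390 = -11749/390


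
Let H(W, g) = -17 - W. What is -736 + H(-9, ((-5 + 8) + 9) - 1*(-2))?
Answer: -744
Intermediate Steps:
-736 + H(-9, ((-5 + 8) + 9) - 1*(-2)) = -736 + (-17 - 1*(-9)) = -736 + (-17 + 9) = -736 - 8 = -744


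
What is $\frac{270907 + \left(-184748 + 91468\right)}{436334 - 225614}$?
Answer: $\frac{59209}{70240} \approx 0.84295$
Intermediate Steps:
$\frac{270907 + \left(-184748 + 91468\right)}{436334 - 225614} = \frac{270907 - 93280}{210720} = 177627 \cdot \frac{1}{210720} = \frac{59209}{70240}$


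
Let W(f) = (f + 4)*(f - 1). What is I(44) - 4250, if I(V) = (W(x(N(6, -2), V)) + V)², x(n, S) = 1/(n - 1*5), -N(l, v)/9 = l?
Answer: -32159988154/12117361 ≈ -2654.0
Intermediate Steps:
N(l, v) = -9*l
x(n, S) = 1/(-5 + n) (x(n, S) = 1/(n - 5) = 1/(-5 + n))
W(f) = (-1 + f)*(4 + f) (W(f) = (4 + f)*(-1 + f) = (-1 + f)*(4 + f))
I(V) = (-14100/3481 + V)² (I(V) = ((-4 + (1/(-5 - 9*6))² + 3/(-5 - 9*6)) + V)² = ((-4 + (1/(-5 - 54))² + 3/(-5 - 54)) + V)² = ((-4 + (1/(-59))² + 3/(-59)) + V)² = ((-4 + (-1/59)² + 3*(-1/59)) + V)² = ((-4 + 1/3481 - 3/59) + V)² = (-14100/3481 + V)²)
I(44) - 4250 = (-14100 + 3481*44)²/12117361 - 4250 = (-14100 + 153164)²/12117361 - 4250 = (1/12117361)*139064² - 4250 = (1/12117361)*19338796096 - 4250 = 19338796096/12117361 - 4250 = -32159988154/12117361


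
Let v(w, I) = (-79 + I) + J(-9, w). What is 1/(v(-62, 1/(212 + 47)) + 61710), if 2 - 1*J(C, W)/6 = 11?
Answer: 259/15948444 ≈ 1.6240e-5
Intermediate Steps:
J(C, W) = -54 (J(C, W) = 12 - 6*11 = 12 - 66 = -54)
v(w, I) = -133 + I (v(w, I) = (-79 + I) - 54 = -133 + I)
1/(v(-62, 1/(212 + 47)) + 61710) = 1/((-133 + 1/(212 + 47)) + 61710) = 1/((-133 + 1/259) + 61710) = 1/(-34446/259 + 61710) = 1/(15948444/259) = 259/15948444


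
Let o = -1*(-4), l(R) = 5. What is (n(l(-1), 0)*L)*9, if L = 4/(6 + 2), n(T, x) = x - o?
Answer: -18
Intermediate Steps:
o = 4
n(T, x) = -4 + x (n(T, x) = x - 1*4 = x - 4 = -4 + x)
L = 1/2 (L = 4/8 = (1/8)*4 = 1/2 ≈ 0.50000)
(n(l(-1), 0)*L)*9 = ((-4 + 0)*(1/2))*9 = -4*1/2*9 = -2*9 = -18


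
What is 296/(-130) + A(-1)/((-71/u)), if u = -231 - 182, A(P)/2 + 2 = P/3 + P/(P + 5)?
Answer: -895243/27690 ≈ -32.331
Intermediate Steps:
A(P) = -4 + 2*P/3 + 2*P/(5 + P) (A(P) = -4 + 2*(P/3 + P/(P + 5)) = -4 + 2*(P*(⅓) + P/(5 + P)) = -4 + 2*(P/3 + P/(5 + P)) = -4 + (2*P/3 + 2*P/(5 + P)) = -4 + 2*P/3 + 2*P/(5 + P))
u = -413
296/(-130) + A(-1)/((-71/u)) = 296/(-130) + (2*(-30 + (-1)² + 2*(-1))/(3*(5 - 1)))/((-71/(-413))) = 296*(-1/130) + ((⅔)*(-30 + 1 - 2)/4)/((-71*(-1/413))) = -148/65 + ((⅔)*(¼)*(-31))/(71/413) = -148/65 - 31/6*413/71 = -148/65 - 12803/426 = -895243/27690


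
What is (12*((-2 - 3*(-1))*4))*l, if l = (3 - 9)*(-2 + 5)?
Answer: -864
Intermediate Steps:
l = -18 (l = -6*3 = -18)
(12*((-2 - 3*(-1))*4))*l = (12*((-2 - 3*(-1))*4))*(-18) = (12*((-2 + 3)*4))*(-18) = (12*(1*4))*(-18) = (12*4)*(-18) = 48*(-18) = -864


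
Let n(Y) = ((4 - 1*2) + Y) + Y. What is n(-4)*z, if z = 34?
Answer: -204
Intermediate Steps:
n(Y) = 2 + 2*Y (n(Y) = ((4 - 2) + Y) + Y = (2 + Y) + Y = 2 + 2*Y)
n(-4)*z = (2 + 2*(-4))*34 = (2 - 8)*34 = -6*34 = -204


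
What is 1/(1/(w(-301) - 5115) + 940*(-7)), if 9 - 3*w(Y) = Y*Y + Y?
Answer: -35212/231694961 ≈ -0.00015198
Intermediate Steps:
w(Y) = 3 - Y/3 - Y²/3 (w(Y) = 3 - (Y*Y + Y)/3 = 3 - (Y² + Y)/3 = 3 - (Y + Y²)/3 = 3 + (-Y/3 - Y²/3) = 3 - Y/3 - Y²/3)
1/(1/(w(-301) - 5115) + 940*(-7)) = 1/(1/((3 - ⅓*(-301) - ⅓*(-301)²) - 5115) + 940*(-7)) = 1/(1/((3 + 301/3 - ⅓*90601) - 5115) - 6580) = 1/(1/((3 + 301/3 - 90601/3) - 5115) - 6580) = 1/(1/(-30097 - 5115) - 6580) = 1/(1/(-35212) - 6580) = 1/(-1/35212 - 6580) = 1/(-231694961/35212) = -35212/231694961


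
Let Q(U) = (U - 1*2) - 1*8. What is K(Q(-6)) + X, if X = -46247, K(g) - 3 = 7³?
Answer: -45901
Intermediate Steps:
Q(U) = -10 + U (Q(U) = (U - 2) - 8 = (-2 + U) - 8 = -10 + U)
K(g) = 346 (K(g) = 3 + 7³ = 3 + 343 = 346)
K(Q(-6)) + X = 346 - 46247 = -45901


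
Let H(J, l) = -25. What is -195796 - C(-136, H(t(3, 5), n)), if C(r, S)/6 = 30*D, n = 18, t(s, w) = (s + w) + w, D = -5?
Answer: -194896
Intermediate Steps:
t(s, w) = s + 2*w
C(r, S) = -900 (C(r, S) = 6*(30*(-5)) = 6*(-150) = -900)
-195796 - C(-136, H(t(3, 5), n)) = -195796 - 1*(-900) = -195796 + 900 = -194896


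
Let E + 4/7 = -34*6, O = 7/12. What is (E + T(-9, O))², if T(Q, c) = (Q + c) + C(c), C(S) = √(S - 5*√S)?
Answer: (17891 - 14*√3*√(7 - 10*√21))²/7056 ≈ 45361.0 - 766.22*I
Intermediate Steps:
O = 7/12 (O = 7*(1/12) = 7/12 ≈ 0.58333)
T(Q, c) = Q + c + √(c - 5*√c) (T(Q, c) = (Q + c) + √(c - 5*√c) = Q + c + √(c - 5*√c))
E = -1432/7 (E = -4/7 - 34*6 = -4/7 - 204 = -1432/7 ≈ -204.57)
(E + T(-9, O))² = (-1432/7 + (-9 + 7/12 + √(7/12 - 5*√21/6)))² = (-1432/7 + (-101/12 + √(7/12 - 5*√21/6)))² = (-17891/84 + √(7/12 - 5*√21/6))²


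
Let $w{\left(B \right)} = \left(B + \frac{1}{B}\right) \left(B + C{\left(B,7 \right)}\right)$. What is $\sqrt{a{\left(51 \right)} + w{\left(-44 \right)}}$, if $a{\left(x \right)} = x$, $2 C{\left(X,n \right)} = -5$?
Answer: $\frac{\sqrt{4061838}}{44} \approx 45.805$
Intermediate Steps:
$C{\left(X,n \right)} = - \frac{5}{2}$ ($C{\left(X,n \right)} = \frac{1}{2} \left(-5\right) = - \frac{5}{2}$)
$w{\left(B \right)} = \left(- \frac{5}{2} + B\right) \left(B + \frac{1}{B}\right)$ ($w{\left(B \right)} = \left(B + \frac{1}{B}\right) \left(B - \frac{5}{2}\right) = \left(B + \frac{1}{B}\right) \left(- \frac{5}{2} + B\right) = \left(- \frac{5}{2} + B\right) \left(B + \frac{1}{B}\right)$)
$\sqrt{a{\left(51 \right)} + w{\left(-44 \right)}} = \sqrt{51 + \left(1 + \left(-44\right)^{2} - -110 - \frac{5}{2 \left(-44\right)}\right)} = \sqrt{51 + \left(1 + 1936 + 110 - - \frac{5}{88}\right)} = \sqrt{51 + \left(1 + 1936 + 110 + \frac{5}{88}\right)} = \sqrt{51 + \frac{180141}{88}} = \sqrt{\frac{184629}{88}} = \frac{\sqrt{4061838}}{44}$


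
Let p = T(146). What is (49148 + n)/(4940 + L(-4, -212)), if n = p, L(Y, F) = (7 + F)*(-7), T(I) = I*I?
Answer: 23488/2125 ≈ 11.053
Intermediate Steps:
T(I) = I**2
p = 21316 (p = 146**2 = 21316)
L(Y, F) = -49 - 7*F
n = 21316
(49148 + n)/(4940 + L(-4, -212)) = (49148 + 21316)/(4940 + (-49 - 7*(-212))) = 70464/(4940 + (-49 + 1484)) = 70464/(4940 + 1435) = 70464/6375 = 70464*(1/6375) = 23488/2125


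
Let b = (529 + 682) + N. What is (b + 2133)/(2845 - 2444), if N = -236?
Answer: 3108/401 ≈ 7.7506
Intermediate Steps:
b = 975 (b = (529 + 682) - 236 = 1211 - 236 = 975)
(b + 2133)/(2845 - 2444) = (975 + 2133)/(2845 - 2444) = 3108/401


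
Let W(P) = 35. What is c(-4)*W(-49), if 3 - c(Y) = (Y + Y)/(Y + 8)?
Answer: 175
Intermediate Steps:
c(Y) = 3 - 2*Y/(8 + Y) (c(Y) = 3 - (Y + Y)/(Y + 8) = 3 - 2*Y/(8 + Y))
c(-4)*W(-49) = ((24 - 4)/(8 - 4))*35 = (20/4)*35 = ((¼)*20)*35 = 5*35 = 175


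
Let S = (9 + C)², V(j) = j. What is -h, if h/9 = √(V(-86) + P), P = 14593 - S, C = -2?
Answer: -9*√14458 ≈ -1082.2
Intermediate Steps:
S = 49 (S = (9 - 2)² = 7² = 49)
P = 14544 (P = 14593 - 1*49 = 14593 - 49 = 14544)
h = 9*√14458 (h = 9*√(-86 + 14544) = 9*√14458 ≈ 1082.2)
-h = -9*√14458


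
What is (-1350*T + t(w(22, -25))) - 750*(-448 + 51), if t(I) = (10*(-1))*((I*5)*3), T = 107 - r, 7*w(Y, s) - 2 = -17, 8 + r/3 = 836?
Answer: 24549150/7 ≈ 3.5070e+6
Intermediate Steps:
r = 2484 (r = -24 + 3*836 = -24 + 2508 = 2484)
w(Y, s) = -15/7 (w(Y, s) = 2/7 + (⅐)*(-17) = 2/7 - 17/7 = -15/7)
T = -2377 (T = 107 - 1*2484 = 107 - 2484 = -2377)
t(I) = -150*I (t(I) = -10*5*I*3 = -150*I)
(-1350*T + t(w(22, -25))) - 750*(-448 + 51) = (-1350*(-2377) - 150*(-15/7)) - 750*(-448 + 51) = (3208950 + 2250/7) - 750*(-397) = 22464900/7 + 297750 = 24549150/7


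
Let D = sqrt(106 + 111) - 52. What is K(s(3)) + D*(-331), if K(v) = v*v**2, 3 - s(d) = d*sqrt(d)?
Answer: 17482 - 331*sqrt(217) - 162*sqrt(3) ≈ 12325.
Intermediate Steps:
s(d) = 3 - d**(3/2) (s(d) = 3 - d*sqrt(d) = 3 - d**(3/2))
K(v) = v**3
D = -52 + sqrt(217) (D = sqrt(217) - 52 = -52 + sqrt(217) ≈ -37.269)
K(s(3)) + D*(-331) = (3 - 3**(3/2))**3 + (-52 + sqrt(217))*(-331) = (3 - 3*sqrt(3))**3 + (17212 - 331*sqrt(217)) = 17212 + (3 - 3*sqrt(3))**3 - 331*sqrt(217)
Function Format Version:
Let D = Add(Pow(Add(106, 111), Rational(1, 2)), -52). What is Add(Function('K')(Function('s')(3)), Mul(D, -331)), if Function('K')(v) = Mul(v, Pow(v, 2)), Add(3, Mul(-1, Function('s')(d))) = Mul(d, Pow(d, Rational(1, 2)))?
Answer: Add(17482, Mul(-331, Pow(217, Rational(1, 2))), Mul(-162, Pow(3, Rational(1, 2)))) ≈ 12325.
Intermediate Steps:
Function('s')(d) = Add(3, Mul(-1, Pow(d, Rational(3, 2)))) (Function('s')(d) = Add(3, Mul(-1, Mul(d, Pow(d, Rational(1, 2))))) = Add(3, Mul(-1, Pow(d, Rational(3, 2)))))
Function('K')(v) = Pow(v, 3)
D = Add(-52, Pow(217, Rational(1, 2))) (D = Add(Pow(217, Rational(1, 2)), -52) = Add(-52, Pow(217, Rational(1, 2))) ≈ -37.269)
Add(Function('K')(Function('s')(3)), Mul(D, -331)) = Add(Pow(Add(3, Mul(-1, Pow(3, Rational(3, 2)))), 3), Mul(Add(-52, Pow(217, Rational(1, 2))), -331)) = Add(Pow(Add(3, Mul(-1, Mul(3, Pow(3, Rational(1, 2))))), 3), Add(17212, Mul(-331, Pow(217, Rational(1, 2))))) = Add(Pow(Add(3, Mul(-3, Pow(3, Rational(1, 2)))), 3), Add(17212, Mul(-331, Pow(217, Rational(1, 2))))) = Add(17212, Pow(Add(3, Mul(-3, Pow(3, Rational(1, 2)))), 3), Mul(-331, Pow(217, Rational(1, 2))))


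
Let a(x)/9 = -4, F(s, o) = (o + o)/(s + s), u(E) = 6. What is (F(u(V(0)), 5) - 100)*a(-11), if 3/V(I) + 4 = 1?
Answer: 3570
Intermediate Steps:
V(I) = -1 (V(I) = 3/(-4 + 1) = 3/(-3) = 3*(-1/3) = -1)
F(s, o) = o/s (F(s, o) = (2*o)/((2*s)) = (2*o)*(1/(2*s)) = o/s)
a(x) = -36 (a(x) = 9*(-4) = -36)
(F(u(V(0)), 5) - 100)*a(-11) = (5/6 - 100)*(-36) = -595/6*(-36) = 3570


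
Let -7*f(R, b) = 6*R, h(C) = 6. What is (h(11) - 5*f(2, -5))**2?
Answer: 10404/49 ≈ 212.33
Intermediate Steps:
f(R, b) = -6*R/7
(h(11) - 5*f(2, -5))**2 = (6 - (-30)*2/7)**2 = (6 - 5*(-12/7))**2 = (6 + 60/7)**2 = (102/7)**2 = 10404/49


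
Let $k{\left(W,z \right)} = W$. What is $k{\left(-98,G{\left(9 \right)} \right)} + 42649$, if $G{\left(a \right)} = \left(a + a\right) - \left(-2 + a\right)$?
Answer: $42551$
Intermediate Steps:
$G{\left(a \right)} = 2 + a$ ($G{\left(a \right)} = 2 a - \left(-2 + a\right) = 2 + a$)
$k{\left(-98,G{\left(9 \right)} \right)} + 42649 = -98 + 42649 = 42551$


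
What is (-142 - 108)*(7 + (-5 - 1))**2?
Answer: -250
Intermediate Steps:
(-142 - 108)*(7 + (-5 - 1))**2 = -250*(7 - 6)**2 = -250*1**2 = -250*1 = -250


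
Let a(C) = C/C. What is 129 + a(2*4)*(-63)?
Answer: 66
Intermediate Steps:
a(C) = 1
129 + a(2*4)*(-63) = 129 + 1*(-63) = 129 - 63 = 66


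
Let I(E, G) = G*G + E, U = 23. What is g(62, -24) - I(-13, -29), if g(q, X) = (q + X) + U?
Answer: -767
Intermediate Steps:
g(q, X) = 23 + X + q (g(q, X) = (q + X) + 23 = (X + q) + 23 = 23 + X + q)
I(E, G) = E + G**2 (I(E, G) = G**2 + E = E + G**2)
g(62, -24) - I(-13, -29) = (23 - 24 + 62) - (-13 + (-29)**2) = 61 - (-13 + 841) = 61 - 1*828 = 61 - 828 = -767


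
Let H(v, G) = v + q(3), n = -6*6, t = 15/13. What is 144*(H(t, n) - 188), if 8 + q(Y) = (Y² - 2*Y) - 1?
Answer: -361008/13 ≈ -27770.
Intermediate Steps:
t = 15/13 (t = 15*(1/13) = 15/13 ≈ 1.1538)
n = -36
q(Y) = -9 + Y² - 2*Y (q(Y) = -8 + ((Y² - 2*Y) - 1) = -8 + (-1 + Y² - 2*Y) = -9 + Y² - 2*Y)
H(v, G) = -6 + v (H(v, G) = v + (-9 + 3² - 2*3) = v + (-9 + 9 - 6) = v - 6 = -6 + v)
144*(H(t, n) - 188) = 144*((-6 + 15/13) - 188) = 144*(-63/13 - 188) = 144*(-2507/13) = -361008/13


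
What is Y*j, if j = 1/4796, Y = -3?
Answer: -3/4796 ≈ -0.00062552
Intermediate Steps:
j = 1/4796 ≈ 0.00020851
Y*j = -3*1/4796 = -3/4796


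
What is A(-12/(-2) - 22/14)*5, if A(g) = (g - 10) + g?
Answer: -40/7 ≈ -5.7143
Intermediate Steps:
A(g) = -10 + 2*g (A(g) = (-10 + g) + g = -10 + 2*g)
A(-12/(-2) - 22/14)*5 = (-10 + 2*(-12/(-2) - 22/14))*5 = (-10 + 2*(-12*(-½) - 22*1/14))*5 = (-10 + 2*(6 - 11/7))*5 = (-10 + 2*(31/7))*5 = (-10 + 62/7)*5 = -8/7*5 = -40/7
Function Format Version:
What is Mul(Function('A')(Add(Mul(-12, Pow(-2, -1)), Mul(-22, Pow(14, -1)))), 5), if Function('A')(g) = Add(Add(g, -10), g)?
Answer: Rational(-40, 7) ≈ -5.7143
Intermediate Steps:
Function('A')(g) = Add(-10, Mul(2, g)) (Function('A')(g) = Add(Add(-10, g), g) = Add(-10, Mul(2, g)))
Mul(Function('A')(Add(Mul(-12, Pow(-2, -1)), Mul(-22, Pow(14, -1)))), 5) = Mul(Add(-10, Mul(2, Add(Mul(-12, Pow(-2, -1)), Mul(-22, Pow(14, -1))))), 5) = Mul(Add(-10, Mul(2, Add(Mul(-12, Rational(-1, 2)), Mul(-22, Rational(1, 14))))), 5) = Mul(Add(-10, Mul(2, Add(6, Rational(-11, 7)))), 5) = Mul(Add(-10, Mul(2, Rational(31, 7))), 5) = Mul(Add(-10, Rational(62, 7)), 5) = Mul(Rational(-8, 7), 5) = Rational(-40, 7)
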